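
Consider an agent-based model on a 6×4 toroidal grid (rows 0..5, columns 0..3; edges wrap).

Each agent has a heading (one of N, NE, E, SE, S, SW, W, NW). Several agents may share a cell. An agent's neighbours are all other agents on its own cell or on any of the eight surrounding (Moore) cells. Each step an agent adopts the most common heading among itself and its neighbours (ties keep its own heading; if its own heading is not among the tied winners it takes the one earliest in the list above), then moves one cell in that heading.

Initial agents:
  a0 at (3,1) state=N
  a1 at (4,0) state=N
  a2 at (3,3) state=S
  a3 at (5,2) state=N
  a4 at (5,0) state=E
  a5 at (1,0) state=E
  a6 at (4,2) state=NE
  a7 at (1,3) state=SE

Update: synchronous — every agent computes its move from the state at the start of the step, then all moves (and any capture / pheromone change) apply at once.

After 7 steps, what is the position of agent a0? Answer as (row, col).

t=1: a0@(2,1):N a1@(3,0):N a2@(4,3):S a3@(4,2):N a4@(5,1):E a5@(1,1):E a6@(3,2):N a7@(2,0):SE
t=2: a0@(1,1):N a1@(2,0):N a2@(3,3):N a3@(3,2):N a4@(5,2):E a5@(1,2):E a6@(2,2):N a7@(1,0):N
t=3: a0@(0,1):N a1@(1,0):N a2@(2,3):N a3@(2,2):N a4@(5,3):E a5@(0,2):N a6@(1,2):N a7@(0,0):N
t=4: a0@(5,1):N a1@(0,0):N a2@(1,3):N a3@(1,2):N a4@(4,3):N a5@(5,2):N a6@(0,2):N a7@(5,0):N
t=5: a0@(4,1):N a1@(5,0):N a2@(0,3):N a3@(0,2):N a4@(3,3):N a5@(4,2):N a6@(5,2):N a7@(4,0):N
t=6: a0@(3,1):N a1@(4,0):N a2@(5,3):N a3@(5,2):N a4@(2,3):N a5@(3,2):N a6@(4,2):N a7@(3,0):N
t=7: a0@(2,1):N a1@(3,0):N a2@(4,3):N a3@(4,2):N a4@(1,3):N a5@(2,2):N a6@(3,2):N a7@(2,0):N

(2, 1)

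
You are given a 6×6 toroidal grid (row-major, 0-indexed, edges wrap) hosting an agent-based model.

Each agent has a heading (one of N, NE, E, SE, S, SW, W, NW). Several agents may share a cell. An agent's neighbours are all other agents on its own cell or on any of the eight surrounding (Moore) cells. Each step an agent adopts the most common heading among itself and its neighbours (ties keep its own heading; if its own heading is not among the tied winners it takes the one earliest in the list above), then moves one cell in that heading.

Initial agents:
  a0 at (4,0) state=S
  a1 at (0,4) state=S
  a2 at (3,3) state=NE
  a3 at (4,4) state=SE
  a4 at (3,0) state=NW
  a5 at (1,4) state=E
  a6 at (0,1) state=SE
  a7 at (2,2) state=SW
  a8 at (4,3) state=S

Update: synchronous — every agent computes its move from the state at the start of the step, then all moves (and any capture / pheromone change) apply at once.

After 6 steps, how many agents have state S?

7

t=1: a0@(5,0):S a1@(1,4):S a2@(2,4):NE a3@(5,5):SE a4@(2,5):NW a5@(1,5):E a6@(1,2):SE a7@(3,1):SW a8@(5,3):S
t=2: a0@(0,0):S a1@(2,4):S a2@(1,5):NE a3@(0,0):SE a4@(1,4):NW a5@(1,0):E a6@(2,3):SE a7@(4,0):SW a8@(0,3):S
t=3: a0@(1,0):S a1@(3,4):S a2@(2,5):S a3@(1,1):SE a4@(2,4):S a5@(1,1):E a6@(3,4):SE a7@(5,5):SW a8@(1,3):S
t=4: a0@(2,0):S a1@(4,4):S a2@(3,5):S a3@(2,2):SE a4@(3,4):S a5@(1,2):E a6@(4,4):S a7@(0,4):SW a8@(2,3):S
t=5: a0@(3,0):S a1@(5,4):S a2@(4,5):S a3@(3,3):SE a4@(4,4):S a5@(1,3):E a6@(5,4):S a7@(1,3):SW a8@(3,3):S
t=6: a0@(4,0):S a1@(0,4):S a2@(5,5):S a3@(4,3):S a4@(5,4):S a5@(1,4):E a6@(0,4):S a7@(2,2):SW a8@(4,3):S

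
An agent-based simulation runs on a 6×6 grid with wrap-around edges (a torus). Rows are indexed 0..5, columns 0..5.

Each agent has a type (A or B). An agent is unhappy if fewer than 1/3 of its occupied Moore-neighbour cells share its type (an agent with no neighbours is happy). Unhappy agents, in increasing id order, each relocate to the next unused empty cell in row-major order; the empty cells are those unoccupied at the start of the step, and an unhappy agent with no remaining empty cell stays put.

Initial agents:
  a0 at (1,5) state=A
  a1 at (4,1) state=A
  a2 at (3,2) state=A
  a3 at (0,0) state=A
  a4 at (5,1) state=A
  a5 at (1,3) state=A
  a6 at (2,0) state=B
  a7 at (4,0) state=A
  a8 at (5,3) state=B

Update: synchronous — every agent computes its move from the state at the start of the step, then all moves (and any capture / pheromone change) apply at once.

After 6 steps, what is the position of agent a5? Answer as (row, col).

(0, 1)

t=1: a0@(1,5):A a1@(4,1):A a2@(3,2):A a3@(0,0):A a4@(5,1):A a5@(1,3):A a6@(0,1):B a7@(4,0):A a8@(5,3):B
t=2: a0@(1,5):A a1@(4,1):A a2@(3,2):A a3@(0,0):A a4@(5,1):A a5@(1,3):A a6@(0,2):B a7@(4,0):A a8@(5,3):B
t=3: a0@(1,5):A a1@(4,1):A a2@(3,2):A a3@(0,0):A a4@(5,1):A a5@(0,1):A a6@(0,2):B a7@(4,0):A a8@(5,3):B
t=4: (unchanged — steady state)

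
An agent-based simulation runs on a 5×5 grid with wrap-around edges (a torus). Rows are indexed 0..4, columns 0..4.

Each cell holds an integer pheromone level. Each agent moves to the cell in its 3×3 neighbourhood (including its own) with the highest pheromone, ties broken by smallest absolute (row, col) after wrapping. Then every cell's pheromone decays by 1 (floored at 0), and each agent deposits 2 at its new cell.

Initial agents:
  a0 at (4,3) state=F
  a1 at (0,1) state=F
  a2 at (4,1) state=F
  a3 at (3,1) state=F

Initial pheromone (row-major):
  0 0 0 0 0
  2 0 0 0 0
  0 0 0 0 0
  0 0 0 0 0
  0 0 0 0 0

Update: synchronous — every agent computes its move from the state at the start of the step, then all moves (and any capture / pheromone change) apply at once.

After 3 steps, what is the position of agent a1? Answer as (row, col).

t=1: a0@(0,2) a1@(1,0) a2@(0,0) a3@(2,0) | pheromone: 2 0 2 0 0 / 3 0 0 0 0 / 2 0 0 0 0 / 0 0 0 0 0 / 0 0 0 0 0
t=2: a0@(0,2) a1@(1,0) a2@(1,0) a3@(1,0) | pheromone: 1 0 3 0 0 / 8 0 0 0 0 / 1 0 0 0 0 / 0 0 0 0 0 / 0 0 0 0 0
t=3: a0@(0,2) a1@(1,0) a2@(1,0) a3@(1,0) | pheromone: 0 0 4 0 0 / 13 0 0 0 0 / 0 0 0 0 0 / 0 0 0 0 0 / 0 0 0 0 0

(1, 0)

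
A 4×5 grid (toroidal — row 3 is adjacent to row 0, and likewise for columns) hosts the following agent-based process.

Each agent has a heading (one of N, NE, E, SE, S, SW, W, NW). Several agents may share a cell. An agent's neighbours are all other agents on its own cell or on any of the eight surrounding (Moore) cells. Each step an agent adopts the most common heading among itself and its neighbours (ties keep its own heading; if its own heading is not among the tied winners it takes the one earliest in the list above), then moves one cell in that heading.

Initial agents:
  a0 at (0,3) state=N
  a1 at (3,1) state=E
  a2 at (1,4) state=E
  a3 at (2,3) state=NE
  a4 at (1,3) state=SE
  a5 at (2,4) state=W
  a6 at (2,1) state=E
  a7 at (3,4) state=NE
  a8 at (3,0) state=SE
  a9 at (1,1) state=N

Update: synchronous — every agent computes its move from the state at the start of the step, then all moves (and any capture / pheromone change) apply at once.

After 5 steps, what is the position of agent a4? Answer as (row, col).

(2, 3)

t=1: a0@(3,3):N a1@(3,2):E a2@(1,0):E a3@(1,4):NE a4@(2,4):SE a5@(1,0):NE a6@(2,2):E a7@(2,0):NE a8@(3,1):E a9@(0,1):N
t=2: a0@(3,4):E a1@(3,3):E a2@(0,1):NE a3@(0,0):NE a4@(1,0):NE a5@(0,1):NE a6@(2,3):E a7@(1,1):NE a8@(3,2):E a9@(0,2):E
t=3: a0@(3,0):E a1@(3,4):E a2@(3,2):NE a3@(3,1):NE a4@(0,1):NE a5@(3,2):NE a6@(2,4):E a7@(0,2):NE a8@(3,3):E a9@(0,3):E
t=4: a0@(3,1):E a1@(3,0):E a2@(2,3):NE a3@(2,2):NE a4@(3,2):NE a5@(2,3):NE a6@(2,0):E a7@(3,3):NE a8@(3,4):E a9@(0,4):E
t=5: a0@(3,2):E a1@(3,1):E a2@(1,4):NE a3@(1,3):NE a4@(2,3):NE a5@(1,4):NE a6@(2,1):E a7@(2,4):NE a8@(3,0):E a9@(0,0):E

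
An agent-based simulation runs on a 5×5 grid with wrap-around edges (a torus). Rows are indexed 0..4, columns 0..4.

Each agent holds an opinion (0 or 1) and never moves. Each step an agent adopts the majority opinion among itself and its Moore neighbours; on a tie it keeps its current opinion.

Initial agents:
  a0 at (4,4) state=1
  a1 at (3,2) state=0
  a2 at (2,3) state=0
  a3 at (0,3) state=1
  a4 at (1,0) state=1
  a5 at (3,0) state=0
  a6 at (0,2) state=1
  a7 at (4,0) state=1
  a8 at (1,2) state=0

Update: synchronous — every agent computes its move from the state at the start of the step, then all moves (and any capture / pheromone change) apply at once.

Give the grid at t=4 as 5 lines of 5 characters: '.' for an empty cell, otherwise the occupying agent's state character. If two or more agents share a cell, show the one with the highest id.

..11.
1.0..
...0.
1.0..
1...1

t=1: a0@(4,4):1 a1@(3,2):0 a2@(2,3):0 a3@(0,3):1 a4@(1,0):1 a5@(3,0):1 a6@(0,2):1 a7@(4,0):1 a8@(1,2):0
t=2: (unchanged — steady state)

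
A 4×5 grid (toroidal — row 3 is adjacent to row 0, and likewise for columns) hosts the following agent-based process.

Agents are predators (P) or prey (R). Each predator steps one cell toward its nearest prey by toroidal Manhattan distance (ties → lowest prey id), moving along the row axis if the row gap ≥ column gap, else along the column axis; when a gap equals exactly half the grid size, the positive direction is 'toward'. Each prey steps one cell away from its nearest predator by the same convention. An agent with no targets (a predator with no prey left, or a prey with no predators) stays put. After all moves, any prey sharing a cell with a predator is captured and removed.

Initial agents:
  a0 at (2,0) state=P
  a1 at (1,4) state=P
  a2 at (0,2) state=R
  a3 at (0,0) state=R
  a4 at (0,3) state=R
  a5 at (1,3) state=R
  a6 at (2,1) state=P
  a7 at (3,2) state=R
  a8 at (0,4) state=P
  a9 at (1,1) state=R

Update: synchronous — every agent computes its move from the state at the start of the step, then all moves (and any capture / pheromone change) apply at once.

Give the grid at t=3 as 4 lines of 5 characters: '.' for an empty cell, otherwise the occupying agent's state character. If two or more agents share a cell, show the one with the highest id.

.....
RP...
.RR..
PP...

t=1: a0@(3,0):P a1@(1,3):P a2@(0,1):R a3@(0,1):R a4@(0,2):R a5@(1,2):R a6@(1,1):P a7@(0,2):R a8@(0,0):P a9@(0,1):R
t=2: a0@(0,0):P a1@(1,2):P a2@(3,1):R a3@(3,1):R a4@(3,2):R a5@(1,1):R a6@(0,1):P a7@(3,2):R a8@(0,1):P a9@(3,1):R
t=3: a0@(3,0):P a1@(1,1):P a2@(2,1):R a3@(2,1):R a4@(2,2):R a5@(1,0):R a6@(3,1):P a7@(2,2):R a8@(3,1):P a9@(2,1):R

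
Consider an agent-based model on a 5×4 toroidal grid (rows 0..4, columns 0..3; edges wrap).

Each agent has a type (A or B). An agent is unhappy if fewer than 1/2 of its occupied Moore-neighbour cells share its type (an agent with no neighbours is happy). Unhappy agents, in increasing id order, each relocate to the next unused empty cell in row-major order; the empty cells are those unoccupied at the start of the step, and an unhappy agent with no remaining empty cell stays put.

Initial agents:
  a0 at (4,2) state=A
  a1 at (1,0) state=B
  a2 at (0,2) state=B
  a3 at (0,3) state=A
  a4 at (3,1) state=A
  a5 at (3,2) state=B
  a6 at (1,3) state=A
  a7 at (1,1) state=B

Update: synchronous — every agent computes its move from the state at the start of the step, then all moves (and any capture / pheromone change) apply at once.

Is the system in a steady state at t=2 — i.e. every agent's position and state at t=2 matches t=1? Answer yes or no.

t=1: a0@(4,2):A a1@(0,0):B a2@(0,1):B a3@(0,3):A a4@(3,1):A a5@(1,2):B a6@(2,0):A a7@(1,1):B
t=2: a0@(4,2):A a1@(0,0):B a2@(0,1):B a3@(0,2):A a4@(3,1):A a5@(1,2):B a6@(2,0):A a7@(1,1):B

no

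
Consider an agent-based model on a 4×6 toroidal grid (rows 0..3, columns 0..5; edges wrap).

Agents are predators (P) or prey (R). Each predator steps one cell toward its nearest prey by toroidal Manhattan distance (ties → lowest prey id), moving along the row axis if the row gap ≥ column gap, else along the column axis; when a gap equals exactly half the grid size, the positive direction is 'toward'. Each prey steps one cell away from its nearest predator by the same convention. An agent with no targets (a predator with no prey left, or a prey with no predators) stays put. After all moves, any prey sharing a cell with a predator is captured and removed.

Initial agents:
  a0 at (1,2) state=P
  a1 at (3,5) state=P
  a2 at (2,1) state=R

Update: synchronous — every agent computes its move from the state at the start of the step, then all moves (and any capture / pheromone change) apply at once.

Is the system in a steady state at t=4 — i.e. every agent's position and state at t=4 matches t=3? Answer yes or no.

yes

t=1: a0@(2,2):P a1@(3,0):P a2@(3,1):R
t=2: a0@(3,2):P a1@(3,1):P
t=3: (unchanged — steady state)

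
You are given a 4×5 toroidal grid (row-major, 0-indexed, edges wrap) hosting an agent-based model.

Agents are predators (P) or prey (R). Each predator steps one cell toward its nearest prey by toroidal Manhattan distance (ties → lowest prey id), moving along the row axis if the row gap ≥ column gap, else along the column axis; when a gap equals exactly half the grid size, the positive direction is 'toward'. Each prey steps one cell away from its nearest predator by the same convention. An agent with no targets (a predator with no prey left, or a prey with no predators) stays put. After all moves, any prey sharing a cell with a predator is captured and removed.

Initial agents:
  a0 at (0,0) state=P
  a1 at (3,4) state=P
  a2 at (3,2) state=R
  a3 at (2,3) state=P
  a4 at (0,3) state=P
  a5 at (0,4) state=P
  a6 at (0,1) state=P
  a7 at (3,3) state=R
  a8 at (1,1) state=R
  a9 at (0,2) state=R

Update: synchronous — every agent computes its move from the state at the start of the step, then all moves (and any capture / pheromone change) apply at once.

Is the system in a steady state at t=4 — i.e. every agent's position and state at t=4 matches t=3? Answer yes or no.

t=1: a0@(1,0):P a1@(3,3):P a2@(3,1):R a3@(3,3):P a4@(3,3):P a5@(3,4):P a6@(1,1):P a7@(3,2):R a8@(2,1):R a9@(0,1):R
t=2: a0@(2,0):P a1@(3,2):P a3@(3,2):P a4@(3,2):P a5@(3,0):P a6@(2,1):P a7@(3,1):R a8@(3,1):R a9@(3,1):R
t=3: a0@(3,0):P a1@(3,1):P a3@(3,1):P a4@(3,1):P a5@(3,1):P a6@(3,1):P
t=4: (unchanged — steady state)

yes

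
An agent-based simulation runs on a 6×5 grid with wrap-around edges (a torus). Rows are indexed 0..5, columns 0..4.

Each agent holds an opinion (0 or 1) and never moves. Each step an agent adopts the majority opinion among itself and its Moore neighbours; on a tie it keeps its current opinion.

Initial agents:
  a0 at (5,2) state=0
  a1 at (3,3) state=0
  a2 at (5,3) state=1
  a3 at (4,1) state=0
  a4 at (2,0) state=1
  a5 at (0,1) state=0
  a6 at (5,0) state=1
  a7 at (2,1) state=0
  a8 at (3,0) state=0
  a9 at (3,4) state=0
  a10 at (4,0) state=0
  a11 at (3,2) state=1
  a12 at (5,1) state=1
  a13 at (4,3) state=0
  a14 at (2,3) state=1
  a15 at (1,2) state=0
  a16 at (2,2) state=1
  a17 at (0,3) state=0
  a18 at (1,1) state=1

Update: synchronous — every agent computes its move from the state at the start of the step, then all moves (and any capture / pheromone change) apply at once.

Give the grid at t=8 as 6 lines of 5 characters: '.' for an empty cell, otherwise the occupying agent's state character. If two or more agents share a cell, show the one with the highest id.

.0.0.
.00..
0000.
0.000
00.0.
0000.

t=1: a0@(5,2):0 a1@(3,3):0 a2@(5,3):0 a3@(4,1):0 a4@(2,0):0 a5@(0,1):0 a6@(5,0):0 a7@(2,1):1 a8@(3,0):0 a9@(3,4):0 a10@(4,0):0 a11@(3,2):0 a12@(5,1):0 a13@(4,3):0 a14@(2,3):1 a15@(1,2):0 a16@(2,2):1 a17@(0,3):0 a18@(1,1):1
t=2: a0@(5,2):0 a1@(3,3):0 a2@(5,3):0 a3@(4,1):0 a4@(2,0):0 a5@(0,1):0 a6@(5,0):0 a7@(2,1):0 a8@(3,0):0 a9@(3,4):0 a10@(4,0):0 a11@(3,2):0 a12@(5,1):0 a13@(4,3):0 a14@(2,3):0 a15@(1,2):1 a16@(2,2):1 a17@(0,3):0 a18@(1,1):1
t=3: a0@(5,2):0 a1@(3,3):0 a2@(5,3):0 a3@(4,1):0 a4@(2,0):0 a5@(0,1):0 a6@(5,0):0 a7@(2,1):0 a8@(3,0):0 a9@(3,4):0 a10@(4,0):0 a11@(3,2):0 a12@(5,1):0 a13@(4,3):0 a14@(2,3):0 a15@(1,2):0 a16@(2,2):0 a17@(0,3):0 a18@(1,1):1
t=4: a0@(5,2):0 a1@(3,3):0 a2@(5,3):0 a3@(4,1):0 a4@(2,0):0 a5@(0,1):0 a6@(5,0):0 a7@(2,1):0 a8@(3,0):0 a9@(3,4):0 a10@(4,0):0 a11@(3,2):0 a12@(5,1):0 a13@(4,3):0 a14@(2,3):0 a15@(1,2):0 a16@(2,2):0 a17@(0,3):0 a18@(1,1):0
t=5: (unchanged — steady state)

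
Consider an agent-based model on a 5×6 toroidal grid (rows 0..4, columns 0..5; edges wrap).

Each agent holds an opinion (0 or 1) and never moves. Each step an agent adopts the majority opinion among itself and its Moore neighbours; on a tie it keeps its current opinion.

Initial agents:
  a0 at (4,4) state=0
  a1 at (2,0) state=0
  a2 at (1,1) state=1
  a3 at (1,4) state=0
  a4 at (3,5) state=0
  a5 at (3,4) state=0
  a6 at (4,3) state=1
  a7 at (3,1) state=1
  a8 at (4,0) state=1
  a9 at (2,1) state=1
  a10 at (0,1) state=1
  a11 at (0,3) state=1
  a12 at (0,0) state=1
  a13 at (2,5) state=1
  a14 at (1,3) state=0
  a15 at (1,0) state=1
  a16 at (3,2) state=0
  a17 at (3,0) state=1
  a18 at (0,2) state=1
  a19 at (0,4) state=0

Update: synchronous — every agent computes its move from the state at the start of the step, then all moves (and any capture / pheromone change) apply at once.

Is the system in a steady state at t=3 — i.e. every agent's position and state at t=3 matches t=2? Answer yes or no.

t=1: a0@(4,4):0 a1@(2,0):1 a2@(1,1):1 a3@(1,4):0 a4@(3,5):0 a5@(3,4):0 a6@(4,3):0 a7@(3,1):1 a8@(4,0):1 a9@(2,1):1 a10@(0,1):1 a11@(0,3):0 a12@(0,0):1 a13@(2,5):0 a14@(1,3):0 a15@(1,0):1 a16@(3,2):1 a17@(3,0):1 a18@(0,2):1 a19@(0,4):0
t=2: (unchanged — steady state)

yes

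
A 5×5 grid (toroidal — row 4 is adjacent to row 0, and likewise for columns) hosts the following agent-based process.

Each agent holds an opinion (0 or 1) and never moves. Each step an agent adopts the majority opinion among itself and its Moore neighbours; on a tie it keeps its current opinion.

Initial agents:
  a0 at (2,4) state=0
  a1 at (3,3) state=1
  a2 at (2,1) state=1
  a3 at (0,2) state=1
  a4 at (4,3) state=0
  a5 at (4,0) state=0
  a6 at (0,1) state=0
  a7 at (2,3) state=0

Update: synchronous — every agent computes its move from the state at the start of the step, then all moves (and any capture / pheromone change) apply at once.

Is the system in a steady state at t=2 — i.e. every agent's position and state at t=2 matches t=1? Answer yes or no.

no

t=1: a0@(2,4):0 a1@(3,3):0 a2@(2,1):1 a3@(0,2):0 a4@(4,3):1 a5@(4,0):0 a6@(0,1):0 a7@(2,3):0
t=2: a0@(2,4):0 a1@(3,3):0 a2@(2,1):1 a3@(0,2):0 a4@(4,3):0 a5@(4,0):0 a6@(0,1):0 a7@(2,3):0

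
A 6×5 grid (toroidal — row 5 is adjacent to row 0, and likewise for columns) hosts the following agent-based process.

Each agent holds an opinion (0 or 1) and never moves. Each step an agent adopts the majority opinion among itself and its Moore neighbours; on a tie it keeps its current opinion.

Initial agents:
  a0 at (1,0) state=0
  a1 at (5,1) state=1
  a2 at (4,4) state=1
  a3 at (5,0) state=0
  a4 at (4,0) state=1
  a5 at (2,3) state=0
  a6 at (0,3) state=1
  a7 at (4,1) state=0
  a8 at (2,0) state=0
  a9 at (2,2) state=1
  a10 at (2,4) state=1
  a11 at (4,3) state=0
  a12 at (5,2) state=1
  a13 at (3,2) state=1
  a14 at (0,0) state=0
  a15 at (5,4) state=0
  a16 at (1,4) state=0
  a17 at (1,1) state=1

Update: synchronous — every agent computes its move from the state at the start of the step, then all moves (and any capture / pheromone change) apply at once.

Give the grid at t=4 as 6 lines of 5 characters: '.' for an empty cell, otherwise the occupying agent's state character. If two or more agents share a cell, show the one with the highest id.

t=1: a0@(1,0):0 a1@(5,1):1 a2@(4,4):0 a3@(5,0):0 a4@(4,0):1 a5@(2,3):1 a6@(0,3):1 a7@(4,1):1 a8@(2,0):0 a9@(2,2):1 a10@(2,4):0 a11@(4,3):1 a12@(5,2):1 a13@(3,2):0 a14@(0,0):0 a15@(5,4):0 a16@(1,4):0 a17@(1,1):0
t=2: a0@(1,0):0 a1@(5,1):1 a2@(4,4):0 a3@(5,0):0 a4@(4,0):1 a5@(2,3):0 a6@(0,3):1 a7@(4,1):1 a8@(2,0):0 a9@(2,2):1 a10@(2,4):0 a11@(4,3):0 a12@(5,2):1 a13@(3,2):1 a14@(0,0):0 a15@(5,4):0 a16@(1,4):0 a17@(1,1):0
t=3: (unchanged — steady state)

0..1.
00..0
0.100
..1..
11.00
011.0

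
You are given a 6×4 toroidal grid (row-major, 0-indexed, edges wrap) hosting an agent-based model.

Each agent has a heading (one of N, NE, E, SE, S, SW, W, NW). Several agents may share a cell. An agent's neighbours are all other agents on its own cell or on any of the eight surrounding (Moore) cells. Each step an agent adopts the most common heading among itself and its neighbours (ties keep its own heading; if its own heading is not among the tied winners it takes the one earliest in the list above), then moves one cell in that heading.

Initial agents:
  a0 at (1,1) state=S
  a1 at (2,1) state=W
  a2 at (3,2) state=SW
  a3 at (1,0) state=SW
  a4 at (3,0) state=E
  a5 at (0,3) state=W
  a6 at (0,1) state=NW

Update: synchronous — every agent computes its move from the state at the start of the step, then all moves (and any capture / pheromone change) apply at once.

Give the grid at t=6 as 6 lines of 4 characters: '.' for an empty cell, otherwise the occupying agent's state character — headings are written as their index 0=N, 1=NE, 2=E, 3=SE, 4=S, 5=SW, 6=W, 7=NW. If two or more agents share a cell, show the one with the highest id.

....
..5.
5555
5...
....
....

t=1: a0@(2,1):S a1@(3,0):SW a2@(4,1):SW a3@(1,3):W a4@(3,1):E a5@(0,2):W a6@(5,0):NW
t=2: a0@(3,1):S a1@(4,3):SW a2@(5,0):SW a3@(1,2):W a4@(4,0):SW a5@(0,1):W a6@(4,3):NW
t=3: a0@(4,1):S a1@(5,2):SW a2@(0,3):SW a3@(1,1):W a4@(5,3):SW a5@(0,0):W a6@(5,2):SW
t=4: a0@(5,0):SW a1@(0,1):SW a2@(1,2):SW a3@(1,0):W a4@(0,2):SW a5@(0,3):W a6@(0,1):SW
t=5: a0@(0,3):SW a1@(1,0):SW a2@(2,1):SW a3@(1,3):W a4@(1,1):SW a5@(1,2):SW a6@(1,0):SW
t=6: a0@(1,2):SW a1@(2,3):SW a2@(3,0):SW a3@(2,2):SW a4@(2,0):SW a5@(2,1):SW a6@(2,3):SW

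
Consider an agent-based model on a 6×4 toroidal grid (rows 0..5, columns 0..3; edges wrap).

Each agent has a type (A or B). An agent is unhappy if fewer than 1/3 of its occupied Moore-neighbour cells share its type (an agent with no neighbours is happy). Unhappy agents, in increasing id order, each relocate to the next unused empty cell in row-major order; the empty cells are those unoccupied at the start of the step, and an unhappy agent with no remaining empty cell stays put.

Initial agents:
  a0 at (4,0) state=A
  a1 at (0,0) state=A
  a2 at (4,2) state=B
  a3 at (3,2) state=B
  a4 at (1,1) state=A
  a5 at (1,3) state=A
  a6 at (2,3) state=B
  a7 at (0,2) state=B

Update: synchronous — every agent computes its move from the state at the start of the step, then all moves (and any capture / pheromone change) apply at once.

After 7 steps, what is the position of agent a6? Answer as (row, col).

t=1: a0@(4,0):A a1@(0,0):A a2@(4,2):B a3@(3,2):B a4@(1,1):A a5@(1,3):A a6@(2,3):B a7@(0,1):B
t=2: a0@(4,0):A a1@(0,0):A a2@(4,2):B a3@(3,2):B a4@(1,1):A a5@(1,3):A a6@(2,3):B a7@(0,2):B
t=3: a0@(4,0):A a1@(0,0):A a2@(4,2):B a3@(3,2):B a4@(1,1):A a5@(1,3):A a6@(2,3):B a7@(0,1):B
t=4: a0@(4,0):A a1@(0,0):A a2@(4,2):B a3@(3,2):B a4@(1,1):A a5@(1,3):A a6@(2,3):B a7@(0,2):B
t=5: a0@(4,0):A a1@(0,0):A a2@(4,2):B a3@(3,2):B a4@(1,1):A a5@(1,3):A a6@(2,3):B a7@(0,1):B
t=6: a0@(4,0):A a1@(0,0):A a2@(4,2):B a3@(3,2):B a4@(1,1):A a5@(1,3):A a6@(2,3):B a7@(0,2):B
t=7: a0@(4,0):A a1@(0,0):A a2@(4,2):B a3@(3,2):B a4@(1,1):A a5@(1,3):A a6@(2,3):B a7@(0,1):B

(2, 3)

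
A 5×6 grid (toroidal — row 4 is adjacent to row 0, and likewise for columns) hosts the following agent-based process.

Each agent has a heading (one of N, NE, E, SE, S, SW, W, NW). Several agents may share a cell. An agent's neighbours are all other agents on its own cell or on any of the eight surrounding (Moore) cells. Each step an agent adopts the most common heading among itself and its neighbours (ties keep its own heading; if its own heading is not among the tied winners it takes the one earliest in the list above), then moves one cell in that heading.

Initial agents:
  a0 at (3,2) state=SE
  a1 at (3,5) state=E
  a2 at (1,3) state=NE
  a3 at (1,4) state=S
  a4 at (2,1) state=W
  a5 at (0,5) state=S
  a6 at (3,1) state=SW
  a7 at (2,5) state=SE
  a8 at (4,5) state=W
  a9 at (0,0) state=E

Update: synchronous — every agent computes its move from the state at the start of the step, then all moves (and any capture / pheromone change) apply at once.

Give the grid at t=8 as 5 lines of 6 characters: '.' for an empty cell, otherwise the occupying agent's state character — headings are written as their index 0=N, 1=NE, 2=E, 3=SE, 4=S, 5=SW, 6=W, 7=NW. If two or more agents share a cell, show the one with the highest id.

......
....3.
......
42...4
.2..4.

t=1: a0@(4,3):SE a1@(3,0):E a2@(0,4):NE a3@(2,4):S a4@(2,0):W a5@(1,5):S a6@(4,0):SW a7@(3,0):SE a8@(4,0):E a9@(0,1):E
t=2: a0@(0,4):SE a1@(3,1):E a2@(4,5):NE a3@(3,4):S a4@(2,5):W a5@(2,5):S a6@(4,1):E a7@(3,1):E a8@(4,1):E a9@(0,2):E
t=3: a0@(1,5):SE a1@(3,2):E a2@(3,0):NE a3@(4,4):S a4@(3,5):S a5@(3,5):S a6@(4,2):E a7@(3,2):E a8@(4,2):E a9@(0,3):E
t=4: a0@(2,0):SE a1@(3,3):E a2@(4,0):S a3@(0,4):S a4@(4,5):S a5@(4,5):S a6@(4,3):E a7@(3,3):E a8@(4,3):E a9@(0,4):E
t=5: a0@(3,1):SE a1@(3,4):E a2@(0,0):S a3@(1,4):S a4@(0,5):S a5@(0,5):S a6@(4,4):E a7@(3,4):E a8@(4,4):E a9@(0,5):E
t=6: a0@(4,2):SE a1@(3,5):E a2@(1,0):S a3@(2,4):S a4@(1,5):S a5@(1,5):S a6@(4,5):E a7@(3,5):E a8@(4,5):E a9@(1,5):S
t=7: a0@(0,3):SE a1@(3,0):E a2@(2,0):S a3@(3,4):S a4@(2,5):S a5@(2,5):S a6@(4,0):E a7@(3,0):E a8@(4,0):E a9@(2,5):S
t=8: a0@(1,4):SE a1@(3,1):E a2@(3,0):S a3@(4,4):S a4@(3,5):S a5@(3,5):S a6@(4,1):E a7@(3,1):E a8@(4,1):E a9@(3,5):S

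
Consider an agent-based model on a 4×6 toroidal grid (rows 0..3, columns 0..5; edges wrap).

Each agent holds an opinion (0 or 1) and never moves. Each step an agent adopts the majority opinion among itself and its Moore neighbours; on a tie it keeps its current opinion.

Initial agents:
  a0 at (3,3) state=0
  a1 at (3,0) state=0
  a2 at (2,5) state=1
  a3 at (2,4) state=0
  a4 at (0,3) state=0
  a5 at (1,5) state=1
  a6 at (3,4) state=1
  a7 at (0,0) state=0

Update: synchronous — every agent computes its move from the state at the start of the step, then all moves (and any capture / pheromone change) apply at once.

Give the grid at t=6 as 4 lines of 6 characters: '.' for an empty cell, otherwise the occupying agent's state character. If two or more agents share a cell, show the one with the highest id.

0..0..
.....1
....11
0..00.

t=1: a0@(3,3):0 a1@(3,0):0 a2@(2,5):1 a3@(2,4):1 a4@(0,3):0 a5@(1,5):1 a6@(3,4):0 a7@(0,0):0
t=2: (unchanged — steady state)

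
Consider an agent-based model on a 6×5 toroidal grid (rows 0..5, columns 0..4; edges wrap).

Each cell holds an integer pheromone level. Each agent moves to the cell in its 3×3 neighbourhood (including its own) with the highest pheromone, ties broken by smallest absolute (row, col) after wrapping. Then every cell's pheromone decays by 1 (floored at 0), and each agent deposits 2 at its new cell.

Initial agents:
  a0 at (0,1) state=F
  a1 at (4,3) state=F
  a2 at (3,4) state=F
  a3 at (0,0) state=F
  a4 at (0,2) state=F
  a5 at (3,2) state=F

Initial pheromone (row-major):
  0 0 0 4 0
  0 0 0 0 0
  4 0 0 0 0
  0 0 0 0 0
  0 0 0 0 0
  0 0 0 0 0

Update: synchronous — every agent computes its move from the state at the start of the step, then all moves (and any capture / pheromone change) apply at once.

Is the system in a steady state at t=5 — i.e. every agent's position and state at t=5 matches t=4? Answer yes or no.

yes

t=1: a0@(0,0) a1@(3,2) a2@(2,0) a3@(0,0) a4@(0,3) a5@(2,1) | pheromone: 4 0 0 5 0 / 0 0 0 0 0 / 5 2 0 0 0 / 0 0 2 0 0 / 0 0 0 0 0 / 0 0 0 0 0
t=2: a0@(0,0) a1@(2,1) a2@(2,0) a3@(0,0) a4@(0,3) a5@(2,0) | pheromone: 7 0 0 6 0 / 0 0 0 0 0 / 8 3 0 0 0 / 0 0 1 0 0 / 0 0 0 0 0 / 0 0 0 0 0
t=3: a0@(0,0) a1@(2,0) a2@(2,0) a3@(0,0) a4@(0,3) a5@(2,0) | pheromone: 10 0 0 7 0 / 0 0 0 0 0 / 13 2 0 0 0 / 0 0 0 0 0 / 0 0 0 0 0 / 0 0 0 0 0
t=4: a0@(0,0) a1@(2,0) a2@(2,0) a3@(0,0) a4@(0,3) a5@(2,0) | pheromone: 13 0 0 8 0 / 0 0 0 0 0 / 18 1 0 0 0 / 0 0 0 0 0 / 0 0 0 0 0 / 0 0 0 0 0
t=5: a0@(0,0) a1@(2,0) a2@(2,0) a3@(0,0) a4@(0,3) a5@(2,0) | pheromone: 16 0 0 9 0 / 0 0 0 0 0 / 23 0 0 0 0 / 0 0 0 0 0 / 0 0 0 0 0 / 0 0 0 0 0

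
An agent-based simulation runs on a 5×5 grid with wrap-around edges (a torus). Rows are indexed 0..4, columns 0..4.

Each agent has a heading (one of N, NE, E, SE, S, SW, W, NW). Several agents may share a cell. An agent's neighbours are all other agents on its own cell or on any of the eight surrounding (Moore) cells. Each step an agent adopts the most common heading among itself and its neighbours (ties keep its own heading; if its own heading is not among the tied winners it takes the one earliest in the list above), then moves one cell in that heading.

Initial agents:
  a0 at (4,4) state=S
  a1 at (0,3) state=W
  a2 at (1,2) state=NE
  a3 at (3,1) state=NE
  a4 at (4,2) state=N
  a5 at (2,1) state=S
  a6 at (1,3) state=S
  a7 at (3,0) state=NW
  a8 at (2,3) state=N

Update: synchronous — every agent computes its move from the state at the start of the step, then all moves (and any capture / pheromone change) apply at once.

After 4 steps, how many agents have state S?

9

t=1: a0@(0,4):S a1@(1,3):S a2@(2,2):S a3@(2,2):NE a4@(3,2):N a5@(1,2):NE a6@(2,3):S a7@(4,0):S a8@(1,3):N
t=2: a0@(1,4):S a1@(2,3):S a2@(3,2):S a3@(3,2):S a4@(4,2):S a5@(2,2):S a6@(3,3):S a7@(0,0):S a8@(2,3):S
t=3: a0@(2,4):S a1@(3,3):S a2@(4,2):S a3@(4,2):S a4@(0,2):S a5@(3,2):S a6@(4,3):S a7@(1,0):S a8@(3,3):S
t=4: a0@(3,4):S a1@(4,3):S a2@(0,2):S a3@(0,2):S a4@(1,2):S a5@(4,2):S a6@(0,3):S a7@(2,0):S a8@(4,3):S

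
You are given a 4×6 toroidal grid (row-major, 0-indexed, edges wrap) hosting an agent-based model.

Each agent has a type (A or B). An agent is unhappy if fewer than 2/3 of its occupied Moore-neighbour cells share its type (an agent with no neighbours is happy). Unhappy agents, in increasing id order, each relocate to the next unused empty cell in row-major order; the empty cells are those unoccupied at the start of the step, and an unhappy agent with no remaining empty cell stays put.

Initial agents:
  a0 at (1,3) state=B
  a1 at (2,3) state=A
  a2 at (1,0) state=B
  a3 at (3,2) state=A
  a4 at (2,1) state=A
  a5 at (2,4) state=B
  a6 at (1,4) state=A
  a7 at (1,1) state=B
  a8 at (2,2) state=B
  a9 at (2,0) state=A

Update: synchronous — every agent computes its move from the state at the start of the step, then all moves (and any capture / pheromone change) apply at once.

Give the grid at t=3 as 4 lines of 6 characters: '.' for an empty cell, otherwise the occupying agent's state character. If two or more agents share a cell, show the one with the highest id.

t=1: a0@(0,0):B a1@(0,1):A a2@(0,2):B a3@(3,2):A a4@(0,3):A a5@(0,4):B a6@(0,5):A a7@(1,2):B a8@(1,5):B a9@(2,5):A
t=2: a0@(1,0):B a1@(1,1):A a2@(1,3):B a3@(3,2):A a4@(1,4):A a5@(2,0):B a6@(2,1):A a7@(2,2):B a8@(2,3):B a9@(2,4):A
t=3: a0@(0,0):B a1@(0,1):A a2@(0,2):B a3@(0,3):A a4@(0,4):A a5@(0,5):B a6@(1,2):A a7@(1,5):B a8@(2,5):B a9@(3,0):A

BABAAB
..A..B
.....B
A.....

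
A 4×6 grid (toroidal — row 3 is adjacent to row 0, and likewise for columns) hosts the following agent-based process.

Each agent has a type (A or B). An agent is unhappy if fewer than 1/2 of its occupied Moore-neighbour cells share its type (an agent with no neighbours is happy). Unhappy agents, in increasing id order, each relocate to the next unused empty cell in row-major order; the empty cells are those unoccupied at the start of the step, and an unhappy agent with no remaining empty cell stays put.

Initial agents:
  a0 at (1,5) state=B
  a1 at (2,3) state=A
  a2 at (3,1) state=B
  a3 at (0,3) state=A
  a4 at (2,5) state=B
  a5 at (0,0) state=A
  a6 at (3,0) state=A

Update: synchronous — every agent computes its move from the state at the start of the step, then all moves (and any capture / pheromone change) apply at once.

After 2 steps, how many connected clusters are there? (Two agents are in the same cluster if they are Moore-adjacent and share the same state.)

3

t=1: a0@(1,5):B a1@(2,3):A a2@(0,1):B a3@(0,3):A a4@(2,5):B a5@(0,2):A a6@(0,4):A
t=2: a0@(1,5):B a1@(2,3):A a2@(0,0):B a3@(0,3):A a4@(2,5):B a5@(0,2):A a6@(0,4):A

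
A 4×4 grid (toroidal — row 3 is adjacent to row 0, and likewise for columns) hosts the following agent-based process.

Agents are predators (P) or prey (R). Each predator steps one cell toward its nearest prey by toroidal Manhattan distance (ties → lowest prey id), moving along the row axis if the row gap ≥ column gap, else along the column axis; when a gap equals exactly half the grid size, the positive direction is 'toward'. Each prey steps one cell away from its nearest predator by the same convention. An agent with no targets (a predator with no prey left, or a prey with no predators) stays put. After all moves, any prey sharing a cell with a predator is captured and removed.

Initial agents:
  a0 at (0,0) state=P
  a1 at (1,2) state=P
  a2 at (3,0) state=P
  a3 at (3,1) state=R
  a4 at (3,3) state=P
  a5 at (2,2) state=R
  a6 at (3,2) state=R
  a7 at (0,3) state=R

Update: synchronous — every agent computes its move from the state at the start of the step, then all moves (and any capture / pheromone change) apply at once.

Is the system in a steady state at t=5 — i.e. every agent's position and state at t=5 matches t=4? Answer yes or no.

yes

t=1: a0@(0,3):P a1@(2,2):P a2@(3,1):P a4@(3,2):P a7@(0,2):R
t=2: a0@(0,2):P a1@(3,2):P a2@(0,1):P a4@(0,2):P
t=3: (unchanged — steady state)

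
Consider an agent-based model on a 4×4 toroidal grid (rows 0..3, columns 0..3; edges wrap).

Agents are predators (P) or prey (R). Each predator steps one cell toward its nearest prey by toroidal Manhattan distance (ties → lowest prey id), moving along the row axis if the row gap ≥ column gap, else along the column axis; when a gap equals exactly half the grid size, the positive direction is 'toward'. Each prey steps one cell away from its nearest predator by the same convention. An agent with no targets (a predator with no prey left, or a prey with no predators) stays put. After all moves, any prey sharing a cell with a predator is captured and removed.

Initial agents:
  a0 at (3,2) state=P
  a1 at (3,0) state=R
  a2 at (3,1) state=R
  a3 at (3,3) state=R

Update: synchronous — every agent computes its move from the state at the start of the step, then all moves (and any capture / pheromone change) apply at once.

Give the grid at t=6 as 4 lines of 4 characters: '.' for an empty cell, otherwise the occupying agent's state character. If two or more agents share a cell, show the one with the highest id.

t=1: a0@(3,1):P a1@(3,3):R a2@(3,0):R a3@(3,0):R
t=2: a0@(3,0):P a1@(3,2):R a2@(3,3):R a3@(3,3):R
t=3: a0@(3,3):P a1@(3,1):R a2@(3,2):R a3@(3,2):R
t=4: a0@(3,2):P a1@(3,0):R a2@(3,1):R a3@(3,1):R
t=5: a0@(3,1):P a1@(3,3):R a2@(3,0):R a3@(3,0):R
t=6: a0@(3,0):P a1@(3,2):R a2@(3,3):R a3@(3,3):R

....
....
....
P.RR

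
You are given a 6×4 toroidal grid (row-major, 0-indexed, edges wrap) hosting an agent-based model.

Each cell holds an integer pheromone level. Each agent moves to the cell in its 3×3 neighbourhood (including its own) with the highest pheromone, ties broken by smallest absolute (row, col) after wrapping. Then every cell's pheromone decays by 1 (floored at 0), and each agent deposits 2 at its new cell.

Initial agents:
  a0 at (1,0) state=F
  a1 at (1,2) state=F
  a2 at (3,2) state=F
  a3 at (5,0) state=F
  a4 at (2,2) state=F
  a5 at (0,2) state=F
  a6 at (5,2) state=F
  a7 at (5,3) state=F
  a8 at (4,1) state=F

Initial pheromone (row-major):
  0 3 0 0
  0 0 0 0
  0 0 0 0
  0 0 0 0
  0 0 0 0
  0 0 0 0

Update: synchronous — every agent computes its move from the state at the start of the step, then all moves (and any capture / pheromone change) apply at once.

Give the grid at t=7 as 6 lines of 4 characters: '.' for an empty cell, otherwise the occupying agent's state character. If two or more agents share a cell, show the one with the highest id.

t=1: a0@(0,1) a1@(0,1) a2@(2,1) a3@(0,1) a4@(1,1) a5@(0,1) a6@(0,1) a7@(0,0) a8@(3,0) | pheromone: 2 12 0 0 / 0 2 0 0 / 0 2 0 0 / 2 0 0 0 / 0 0 0 0 / 0 0 0 0
t=2: a0@(0,1) a1@(0,1) a2@(1,1) a3@(0,1) a4@(0,1) a5@(0,1) a6@(0,1) a7@(0,1) a8@(2,1) | pheromone: 1 25 0 0 / 0 3 0 0 / 0 3 0 0 / 1 0 0 0 / 0 0 0 0 / 0 0 0 0
t=3: a0@(0,1) a1@(0,1) a2@(0,1) a3@(0,1) a4@(0,1) a5@(0,1) a6@(0,1) a7@(0,1) a8@(1,1) | pheromone: 0 40 0 0 / 0 4 0 0 / 0 2 0 0 / 0 0 0 0 / 0 0 0 0 / 0 0 0 0
t=4: a0@(0,1) a1@(0,1) a2@(0,1) a3@(0,1) a4@(0,1) a5@(0,1) a6@(0,1) a7@(0,1) a8@(0,1) | pheromone: 0 57 0 0 / 0 3 0 0 / 0 1 0 0 / 0 0 0 0 / 0 0 0 0 / 0 0 0 0
t=5: a0@(0,1) a1@(0,1) a2@(0,1) a3@(0,1) a4@(0,1) a5@(0,1) a6@(0,1) a7@(0,1) a8@(0,1) | pheromone: 0 74 0 0 / 0 2 0 0 / 0 0 0 0 / 0 0 0 0 / 0 0 0 0 / 0 0 0 0
t=6: a0@(0,1) a1@(0,1) a2@(0,1) a3@(0,1) a4@(0,1) a5@(0,1) a6@(0,1) a7@(0,1) a8@(0,1) | pheromone: 0 91 0 0 / 0 1 0 0 / 0 0 0 0 / 0 0 0 0 / 0 0 0 0 / 0 0 0 0
t=7: a0@(0,1) a1@(0,1) a2@(0,1) a3@(0,1) a4@(0,1) a5@(0,1) a6@(0,1) a7@(0,1) a8@(0,1) | pheromone: 0 108 0 0 / 0 0 0 0 / 0 0 0 0 / 0 0 0 0 / 0 0 0 0 / 0 0 0 0

.F..
....
....
....
....
....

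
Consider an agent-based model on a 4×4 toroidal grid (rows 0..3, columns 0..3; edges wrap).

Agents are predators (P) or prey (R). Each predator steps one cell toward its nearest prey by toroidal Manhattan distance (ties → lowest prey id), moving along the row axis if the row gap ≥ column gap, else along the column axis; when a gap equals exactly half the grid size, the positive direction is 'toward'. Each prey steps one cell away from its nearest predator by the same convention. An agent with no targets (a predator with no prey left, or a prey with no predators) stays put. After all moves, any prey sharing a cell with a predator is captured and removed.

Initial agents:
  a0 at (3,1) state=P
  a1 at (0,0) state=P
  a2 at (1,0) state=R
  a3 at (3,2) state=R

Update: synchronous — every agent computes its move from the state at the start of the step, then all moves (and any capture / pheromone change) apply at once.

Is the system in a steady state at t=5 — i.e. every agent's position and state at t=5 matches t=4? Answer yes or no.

no

t=1: a0@(3,2):P a1@(1,0):P a2@(2,0):R a3@(3,3):R
t=2: a0@(3,3):P a1@(2,0):P a2@(3,0):R a3@(3,0):R
t=3: a0@(3,0):P a1@(3,0):P a2@(3,1):R a3@(3,1):R
t=4: a0@(3,1):P a1@(3,1):P a2@(3,2):R a3@(3,2):R
t=5: a0@(3,2):P a1@(3,2):P a2@(3,3):R a3@(3,3):R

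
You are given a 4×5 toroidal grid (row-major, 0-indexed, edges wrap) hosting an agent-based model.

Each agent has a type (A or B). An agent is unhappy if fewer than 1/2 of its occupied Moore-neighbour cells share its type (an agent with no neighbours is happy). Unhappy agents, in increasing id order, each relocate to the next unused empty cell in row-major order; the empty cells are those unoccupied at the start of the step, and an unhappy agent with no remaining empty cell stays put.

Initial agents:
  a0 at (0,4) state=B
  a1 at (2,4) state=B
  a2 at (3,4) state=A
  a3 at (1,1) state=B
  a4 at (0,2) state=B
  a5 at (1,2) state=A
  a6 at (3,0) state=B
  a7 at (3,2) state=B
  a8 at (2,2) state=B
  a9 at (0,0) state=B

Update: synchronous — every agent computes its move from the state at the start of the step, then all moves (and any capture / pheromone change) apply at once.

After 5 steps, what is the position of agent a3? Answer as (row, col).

t=1: a0@(0,4):B a1@(2,4):B a2@(0,1):A a3@(1,1):B a4@(0,2):B a5@(0,3):A a6@(3,0):B a7@(3,2):B a8@(2,2):B a9@(0,0):B
t=2: a0@(0,4):B a1@(2,4):B a2@(1,0):A a3@(1,1):B a4@(0,2):B a5@(1,2):A a6@(3,0):B a7@(3,2):B a8@(2,2):B a9@(0,0):B
t=3: a0@(0,4):B a1@(2,4):B a2@(0,1):A a3@(1,1):B a4@(0,2):B a5@(0,3):A a6@(3,0):B a7@(3,2):B a8@(2,2):B a9@(0,0):B
t=4: a0@(0,4):B a1@(2,4):B a2@(1,0):A a3@(1,1):B a4@(0,2):B a5@(1,2):A a6@(3,0):B a7@(3,2):B a8@(2,2):B a9@(0,0):B
t=5: a0@(0,4):B a1@(2,4):B a2@(0,1):A a3@(1,1):B a4@(0,2):B a5@(0,3):A a6@(3,0):B a7@(3,2):B a8@(2,2):B a9@(0,0):B

(1, 1)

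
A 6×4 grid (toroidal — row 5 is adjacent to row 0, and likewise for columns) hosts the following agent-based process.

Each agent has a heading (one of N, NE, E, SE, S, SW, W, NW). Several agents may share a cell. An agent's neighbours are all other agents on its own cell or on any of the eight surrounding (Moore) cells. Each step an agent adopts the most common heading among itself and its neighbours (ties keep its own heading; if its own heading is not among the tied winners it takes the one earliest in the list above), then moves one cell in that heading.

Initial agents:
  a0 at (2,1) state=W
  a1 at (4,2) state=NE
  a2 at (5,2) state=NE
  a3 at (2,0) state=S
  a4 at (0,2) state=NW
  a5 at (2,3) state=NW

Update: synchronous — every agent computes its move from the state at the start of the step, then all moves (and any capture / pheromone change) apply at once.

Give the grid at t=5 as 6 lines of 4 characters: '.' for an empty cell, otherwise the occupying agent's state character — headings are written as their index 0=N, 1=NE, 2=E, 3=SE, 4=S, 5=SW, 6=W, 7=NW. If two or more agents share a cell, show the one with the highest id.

...1
.7..
....
..7.
....
1.11

t=1: a0@(2,0):W a1@(3,3):NE a2@(4,3):NE a3@(3,0):S a4@(5,1):NW a5@(1,2):NW
t=2: a0@(2,3):W a1@(2,0):NE a2@(3,0):NE a3@(2,1):NE a4@(4,0):NW a5@(0,1):NW
t=3: a0@(1,0):NE a1@(1,1):NE a2@(2,1):NE a3@(1,2):NE a4@(3,3):NW a5@(5,0):NW
t=4: a0@(0,1):NE a1@(0,2):NE a2@(1,2):NE a3@(0,3):NE a4@(2,2):NW a5@(4,3):NW
t=5: a0@(5,2):NE a1@(5,3):NE a2@(0,3):NE a3@(5,0):NE a4@(1,1):NW a5@(3,2):NW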